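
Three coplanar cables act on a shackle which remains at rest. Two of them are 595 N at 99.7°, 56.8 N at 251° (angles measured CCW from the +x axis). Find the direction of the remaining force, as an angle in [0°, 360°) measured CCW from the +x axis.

θ ≈ 283°

Sum the known components: ΣF_x = -118.7 N, ΣF_y = 532.8 N.
For equilibrium the remaining force must supply (−ΣF_x, −ΣF_y) = (118.7, -532.8) N.
Magnitude = √((118.7)² + (-532.8)²) = 545.9 N; direction = atan2(-532.8, 118.7) = 282.6°.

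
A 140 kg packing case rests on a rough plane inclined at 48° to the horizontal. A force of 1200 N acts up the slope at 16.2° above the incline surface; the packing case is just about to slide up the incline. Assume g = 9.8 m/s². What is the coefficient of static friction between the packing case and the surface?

On the verge of sliding up the incline, friction is at its maximum μN and acts down the slope.
Perpendicular to incline: N = W cos 48° − P sin 16.2° = 918 − 334.8 = 583.3 N.
Along incline: P cos 16.2° − μN = W sin 48° → μ = −(W sin 48° − P cos 16.2°) / N = 0.2276.

μ ≈ 0.228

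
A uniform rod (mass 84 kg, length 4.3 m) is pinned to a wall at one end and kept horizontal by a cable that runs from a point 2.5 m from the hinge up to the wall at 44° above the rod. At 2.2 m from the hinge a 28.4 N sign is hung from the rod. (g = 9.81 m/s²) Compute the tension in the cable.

T ≈ 1060 N

Take torques about the hinge: T sin 44° · 2.5 = 84×9.81×2.15 + 28.4×2.2 = 1834.2 N·m.
So T = 1834.2 / (0.6947 × 2.5) = 1056.2 N.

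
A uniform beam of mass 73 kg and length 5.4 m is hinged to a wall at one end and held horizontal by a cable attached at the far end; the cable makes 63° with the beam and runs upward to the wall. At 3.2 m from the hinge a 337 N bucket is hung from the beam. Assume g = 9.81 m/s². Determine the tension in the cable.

T ≈ 626 N

Take torques about the hinge: T sin 63° · 5.4 = 73×9.81×2.7 + 337×3.2 = 3012 N·m.
So T = 3012 / (0.8910 × 5.4) = 626 N.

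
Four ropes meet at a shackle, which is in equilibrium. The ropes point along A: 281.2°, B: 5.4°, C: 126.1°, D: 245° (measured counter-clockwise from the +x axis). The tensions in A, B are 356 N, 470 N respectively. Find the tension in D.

Resolve: ΣF_x = 356 cos 281.2° + 470 cos 5.4° + T_C cos 126.1° + T_D cos 245° = 0.
        ΣF_y = 356 sin 281.2° + 470 sin 5.4° + T_C sin 126.1° + T_D sin 245° = 0.
The known terms sum to (537.1, -305) N, so -0.5892 T_C − 0.4226 T_D = -537.1 and 0.8080 T_C − 0.9063 T_D = 305.
Solving simultaneously: T_C = 703.2 N, T_D = 290.4 N.

T_D ≈ 290 N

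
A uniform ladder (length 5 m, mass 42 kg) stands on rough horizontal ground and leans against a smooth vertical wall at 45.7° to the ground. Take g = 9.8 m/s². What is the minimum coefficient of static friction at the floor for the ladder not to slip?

μ_min ≈ 0.488

ΣF_y = 0: N_floor = 42×9.8 = 411.6 N.
Torques about the foot: N_wall · 5 sin 45.7° = 42×9.8×2.5 cos 45.7° → N_wall = 200.83 N.
ΣF_x = 0: f_floor = N_wall = 200.83 N.
μ_min = f_floor / N_floor = 200.83 / 411.6 = 0.4879.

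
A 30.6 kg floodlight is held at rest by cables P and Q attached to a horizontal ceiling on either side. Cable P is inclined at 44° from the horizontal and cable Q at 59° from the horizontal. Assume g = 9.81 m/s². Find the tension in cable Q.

T_Q ≈ 222 N

Weight W = 30.6 × 9.81 = 300.2 N acts straight down.
Horizontal: T_P cos 44° = T_Q cos 59°  →  T_P = 0.716 T_Q.
Vertical: T_P sin 44° + T_Q sin 59° = 300.2.
Substituting the horizontal relation into the vertical equation gives 1.355 T_Q = 300.2, so T_Q = 221.6 N.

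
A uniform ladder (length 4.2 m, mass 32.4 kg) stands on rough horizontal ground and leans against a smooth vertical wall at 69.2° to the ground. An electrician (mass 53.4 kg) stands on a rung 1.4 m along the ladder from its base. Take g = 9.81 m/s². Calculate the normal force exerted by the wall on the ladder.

Torques about the foot: N_wall · 4.2 sin 69.2° = 32.4×9.81×2.1 cos 69.2° + 53.4×9.81×1.4 cos 69.2° → N_wall = 126.7 N.

N_wall ≈ 127 N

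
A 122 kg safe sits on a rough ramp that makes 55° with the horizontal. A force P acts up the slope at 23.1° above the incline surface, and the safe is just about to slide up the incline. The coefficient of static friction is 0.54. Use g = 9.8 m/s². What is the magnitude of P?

On the verge of sliding up the incline, friction equals μN and acts down the slope.
Perpendicular: N + P sin 23.1° = W cos 55° = 685.8 N.
Along incline: P cos 23.1° = W sin 55° + μN  with W sin 55° = 979.4 N.
Solving the pair for P and N: P = 1193 N, N = 217.9 N (and f = μN = 117.6 N).

P ≈ 1190 N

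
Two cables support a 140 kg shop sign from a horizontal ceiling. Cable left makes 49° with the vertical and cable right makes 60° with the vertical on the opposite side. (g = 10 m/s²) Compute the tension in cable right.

Angles from the horizontal: cable left is 90° − 49° = 41°, cable right is 90° − 60° = 30°.
Weight W = 140 × 10 = 1400 N acts straight down.
Horizontal: T_left cos 41° = T_right cos 30°  →  T_left = 1.147 T_right.
Vertical: T_left sin 41° + T_right sin 30° = 1400.
Substituting the horizontal relation into the vertical equation gives 1.253 T_right = 1400, so T_right = 1117 N.

T_right ≈ 1120 N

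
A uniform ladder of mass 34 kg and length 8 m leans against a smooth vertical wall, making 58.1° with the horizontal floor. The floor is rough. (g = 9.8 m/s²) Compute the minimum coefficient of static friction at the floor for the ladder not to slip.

μ_min ≈ 0.311

ΣF_y = 0: N_floor = 34×9.8 = 333.2 N.
Torques about the foot: N_wall · 8 sin 58.1° = 34×9.8×4 cos 58.1° → N_wall = 103.7 N.
ΣF_x = 0: f_floor = N_wall = 103.7 N.
μ_min = f_floor / N_floor = 103.7 / 333.2 = 0.3112.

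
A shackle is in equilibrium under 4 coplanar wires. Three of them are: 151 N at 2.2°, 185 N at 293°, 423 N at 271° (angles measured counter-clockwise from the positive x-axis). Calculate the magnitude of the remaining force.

F ≈ 631 N

Sum the known components: ΣF_x = 230.6 N, ΣF_y = -587.4 N.
For equilibrium the remaining force must supply (−ΣF_x, −ΣF_y) = (-230.6, 587.4) N.
Magnitude = √((-230.6)² + (587.4)²) = 631.1 N; direction = atan2(587.4, -230.6) = 111.4°.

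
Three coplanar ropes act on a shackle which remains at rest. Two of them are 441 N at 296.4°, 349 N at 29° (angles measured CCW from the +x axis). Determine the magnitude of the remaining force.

Sum the known components: ΣF_x = 501.3 N, ΣF_y = -225.8 N.
For equilibrium the remaining force must supply (−ΣF_x, −ΣF_y) = (-501.3, 225.8) N.
Magnitude = √((-501.3)² + (225.8)²) = 549.8 N; direction = atan2(225.8, -501.3) = 155.8°.

F ≈ 550 N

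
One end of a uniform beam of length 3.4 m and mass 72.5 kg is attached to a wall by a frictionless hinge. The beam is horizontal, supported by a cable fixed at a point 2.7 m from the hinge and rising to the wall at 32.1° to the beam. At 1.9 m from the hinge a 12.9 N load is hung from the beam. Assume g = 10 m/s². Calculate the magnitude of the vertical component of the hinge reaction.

Take torques about the hinge: T sin 32.1° · 2.7 = 72.5×10×1.7 + 12.9×1.9 = 1257 N·m.
So T = 1257 / (0.5314 × 2.7) = 876.1 N.
ΣF_y = 0: H_y = (72.5×10 + 12.9) − T sin 32.1° = 737.9 − 465.56 = 272.34 N.

|H_y| ≈ 272 N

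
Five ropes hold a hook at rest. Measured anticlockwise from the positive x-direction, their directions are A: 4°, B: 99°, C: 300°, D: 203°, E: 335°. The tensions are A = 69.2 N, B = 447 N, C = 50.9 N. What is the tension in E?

Resolve: ΣF_x = 69.2 cos 4° + 447 cos 99° + 50.9 cos 300° + T_D cos 203° + T_E cos 335° = 0.
        ΣF_y = 69.2 sin 4° + 447 sin 99° + 50.9 sin 300° + T_D sin 203° + T_E sin 335° = 0.
The known terms sum to (24.56, 402.2) N, so -0.9205 T_D + 0.9063 T_E = -24.56 and -0.3907 T_D − 0.4226 T_E = -402.2.
Solving simultaneously: T_D = 504.5 N, T_E = 485.3 N.

T_E ≈ 485 N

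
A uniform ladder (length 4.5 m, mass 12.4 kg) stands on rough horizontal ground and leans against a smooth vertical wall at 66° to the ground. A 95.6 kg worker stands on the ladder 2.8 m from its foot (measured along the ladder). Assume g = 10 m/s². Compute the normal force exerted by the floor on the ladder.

ΣF_y = 0: N_floor = 12.4×10 + 95.6×10 = 1080 N.

N_floor ≈ 1080 N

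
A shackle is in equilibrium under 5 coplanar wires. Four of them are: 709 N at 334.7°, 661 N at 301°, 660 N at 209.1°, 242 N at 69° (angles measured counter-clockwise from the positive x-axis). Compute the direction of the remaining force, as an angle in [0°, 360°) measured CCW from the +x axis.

θ ≈ 117°

Sum the known components: ΣF_x = 491.5 N, ΣF_y = -964.6 N.
For equilibrium the remaining force must supply (−ΣF_x, −ΣF_y) = (-491.5, 964.6) N.
Magnitude = √((-491.5)² + (964.6)²) = 1083 N; direction = atan2(964.6, -491.5) = 117.0°.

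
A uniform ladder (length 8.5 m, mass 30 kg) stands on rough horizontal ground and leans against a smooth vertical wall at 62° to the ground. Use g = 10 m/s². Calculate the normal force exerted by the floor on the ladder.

ΣF_y = 0: N_floor = 30×10 = 300 N.

N_floor ≈ 300 N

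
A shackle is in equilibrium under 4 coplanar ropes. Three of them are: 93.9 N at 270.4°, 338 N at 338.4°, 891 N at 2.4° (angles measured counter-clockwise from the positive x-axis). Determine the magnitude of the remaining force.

Sum the known components: ΣF_x = 1205 N, ΣF_y = -181 N.
For equilibrium the remaining force must supply (−ΣF_x, −ΣF_y) = (-1205, 181) N.
Magnitude = √((-1205)² + (181)²) = 1219 N; direction = atan2(181, -1205) = 171.5°.

F ≈ 1220 N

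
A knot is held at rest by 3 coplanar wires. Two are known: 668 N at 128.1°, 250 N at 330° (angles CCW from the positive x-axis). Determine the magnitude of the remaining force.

F ≈ 446 N

Sum the known components: ΣF_x = -195.7 N, ΣF_y = 400.7 N.
For equilibrium the remaining force must supply (−ΣF_x, −ΣF_y) = (195.7, -400.7) N.
Magnitude = √((195.7)² + (-400.7)²) = 445.9 N; direction = atan2(-400.7, 195.7) = 296.0°.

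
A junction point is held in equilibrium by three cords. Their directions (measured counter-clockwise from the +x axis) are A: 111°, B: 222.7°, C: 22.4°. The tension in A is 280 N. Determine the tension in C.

T_C ≈ 750 N

Resolve: ΣF_x = 280 cos 111° + T_B cos 222.7° + T_C cos 22.4° = 0.
        ΣF_y = 280 sin 111° + T_B sin 222.7° + T_C sin 22.4° = 0.
The known terms sum to (-100.3, 261.4) N, so -0.7349 T_B + 0.9245 T_C = 100.3 and -0.6782 T_B + 0.3811 T_C = -261.4.
Solving simultaneously: T_B = 806.8 N, T_C = 749.9 N.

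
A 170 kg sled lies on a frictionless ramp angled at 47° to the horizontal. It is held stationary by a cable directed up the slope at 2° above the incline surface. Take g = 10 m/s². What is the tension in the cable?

T ≈ 1240 N

Take axes along and perpendicular to the incline. Weight components: W sin 47° = 1243 N down-slope, W cos 47° = 1159 N into the surface.
Along incline: T cos 2° = W sin 47° → T = 1244 N.
Perpendicular: N = W cos 47° − T sin 2° = 1116 N.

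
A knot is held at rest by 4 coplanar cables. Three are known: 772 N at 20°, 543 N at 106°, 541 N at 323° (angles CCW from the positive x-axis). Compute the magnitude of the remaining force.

F ≈ 1110 N

Sum the known components: ΣF_x = 1008 N, ΣF_y = 460.4 N.
For equilibrium the remaining force must supply (−ΣF_x, −ΣF_y) = (-1008, -460.4) N.
Magnitude = √((-1008)² + (-460.4)²) = 1108 N; direction = atan2(-460.4, -1008) = 204.6°.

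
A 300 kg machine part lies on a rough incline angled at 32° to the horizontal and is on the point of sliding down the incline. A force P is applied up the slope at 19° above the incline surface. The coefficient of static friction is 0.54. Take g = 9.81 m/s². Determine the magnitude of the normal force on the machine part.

N ≈ 2410 N

On the verge of sliding down the incline, friction equals μN and acts up the slope.
Perpendicular: N + P sin 19° = W cos 32° = 2496 N.
Along incline: P cos 19° + μN = W sin 32° with W sin 32° = 1560 N.
Solving the pair for P and N: P = 275.2 N, N = 2406 N (and f = μN = 1299 N).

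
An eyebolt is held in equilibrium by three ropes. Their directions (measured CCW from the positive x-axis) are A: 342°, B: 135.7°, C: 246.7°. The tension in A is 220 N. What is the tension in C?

Resolve: ΣF_x = 220 cos 342° + T_B cos 135.7° + T_C cos 246.7° = 0.
        ΣF_y = 220 sin 342° + T_B sin 135.7° + T_C sin 246.7° = 0.
The known terms sum to (209.2, -67.98) N, so -0.7157 T_B − 0.3955 T_C = -209.2 and 0.6984 T_B − 0.9184 T_C = 67.98.
Solving simultaneously: T_B = 234.6 N, T_C = 104.4 N.

T_C ≈ 104 N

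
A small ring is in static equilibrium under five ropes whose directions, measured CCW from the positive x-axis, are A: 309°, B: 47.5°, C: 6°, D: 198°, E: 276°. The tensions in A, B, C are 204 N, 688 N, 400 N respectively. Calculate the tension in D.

T_D ≈ 1050 N

Resolve: ΣF_x = 204 cos 309° + 688 cos 47.5° + 400 cos 6° + T_D cos 198° + T_E cos 276° = 0.
        ΣF_y = 204 sin 309° + 688 sin 47.5° + 400 sin 6° + T_D sin 198° + T_E sin 276° = 0.
The known terms sum to (991, 390.5) N, so -0.9511 T_D + 0.1045 T_E = -991 and -0.3090 T_D − 0.9945 T_E = -390.5.
Solving simultaneously: T_D = 1049 N, T_E = 66.63 N.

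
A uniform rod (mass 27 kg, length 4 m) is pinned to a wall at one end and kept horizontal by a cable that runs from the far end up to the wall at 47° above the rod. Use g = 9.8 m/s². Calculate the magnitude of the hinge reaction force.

|H| ≈ 181 N

Take torques about the hinge: T sin 47° · 4 = 27×9.8×2 = 529.2 N·m.
So T = 529.2 / (0.7314 × 4) = 180.9 N.
ΣF_x = 0: H_x = T cos 47° = 123.37 N.
ΣF_y = 0: H_y = (27×9.8) − T sin 47° = 264.6 − 132.3 = 132.3 N.
|H| = √(H_x² + H_y²) = √((123.37)² + (132.3)²) = 180.9 N.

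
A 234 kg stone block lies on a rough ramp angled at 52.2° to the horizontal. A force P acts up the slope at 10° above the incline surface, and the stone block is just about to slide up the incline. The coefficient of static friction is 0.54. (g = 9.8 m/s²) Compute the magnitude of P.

P ≈ 2380 N

On the verge of sliding up the incline, friction equals μN and acts down the slope.
Perpendicular: N + P sin 10° = W cos 52.2° = 1406 N.
Along incline: P cos 10° = W sin 52.2° + μN  with W sin 52.2° = 1812 N.
Solving the pair for P and N: P = 2384 N, N = 991.6 N (and f = μN = 535.5 N).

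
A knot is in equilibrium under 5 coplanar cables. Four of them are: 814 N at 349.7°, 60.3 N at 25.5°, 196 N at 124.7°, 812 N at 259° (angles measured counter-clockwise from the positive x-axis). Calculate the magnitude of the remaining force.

F ≈ 958 N

Sum the known components: ΣF_x = 588.8 N, ΣF_y = -755.5 N.
For equilibrium the remaining force must supply (−ΣF_x, −ΣF_y) = (-588.8, 755.5) N.
Magnitude = √((-588.8)² + (755.5)²) = 957.9 N; direction = atan2(755.5, -588.8) = 127.9°.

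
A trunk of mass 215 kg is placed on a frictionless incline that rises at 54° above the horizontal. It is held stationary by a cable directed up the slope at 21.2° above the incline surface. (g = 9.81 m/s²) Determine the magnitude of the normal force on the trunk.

Take axes along and perpendicular to the incline. Weight components: W sin 54° = 1706 N down-slope, W cos 54° = 1240 N into the surface.
Along incline: T cos 21.2° = W sin 54° → T = 1830 N.
Perpendicular: N = W cos 54° − T sin 21.2° = 577.9 N.

N ≈ 578 N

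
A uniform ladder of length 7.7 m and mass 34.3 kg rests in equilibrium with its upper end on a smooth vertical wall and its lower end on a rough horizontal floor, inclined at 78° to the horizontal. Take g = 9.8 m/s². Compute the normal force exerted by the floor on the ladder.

ΣF_y = 0: N_floor = 34.3×9.8 = 336.14 N.

N_floor ≈ 336 N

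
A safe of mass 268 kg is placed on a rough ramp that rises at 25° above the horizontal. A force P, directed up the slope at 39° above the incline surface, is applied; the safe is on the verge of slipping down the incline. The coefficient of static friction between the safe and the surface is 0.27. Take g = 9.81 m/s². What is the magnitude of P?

On the verge of sliding down the incline, friction equals μN and acts up the slope.
Perpendicular: N + P sin 39° = W cos 25° = 2383 N.
Along incline: P cos 39° + μN = W sin 25° with W sin 25° = 1111 N.
Solving the pair for P and N: P = 770.3 N, N = 1898 N (and f = μN = 512.5 N).

P ≈ 770 N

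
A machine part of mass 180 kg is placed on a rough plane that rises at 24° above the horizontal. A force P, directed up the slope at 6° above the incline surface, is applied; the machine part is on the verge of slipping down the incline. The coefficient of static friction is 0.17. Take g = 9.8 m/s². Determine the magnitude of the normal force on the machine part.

On the verge of sliding down the incline, friction equals μN and acts up the slope.
Perpendicular: N + P sin 6° = W cos 24° = 1611 N.
Along incline: P cos 6° + μN = W sin 24° with W sin 24° = 717.5 N.
Solving the pair for P and N: P = 454.1 N, N = 1564 N (and f = μN = 265.9 N).

N ≈ 1560 N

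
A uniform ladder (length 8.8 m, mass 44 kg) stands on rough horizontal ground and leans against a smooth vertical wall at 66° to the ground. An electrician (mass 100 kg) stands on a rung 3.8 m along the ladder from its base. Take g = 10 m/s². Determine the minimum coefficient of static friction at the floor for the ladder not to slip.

ΣF_y = 0: N_floor = 44×10 + 100×10 = 1440 N.
Torques about the foot: N_wall · 8.8 sin 66° = 44×10×4.4 cos 66° + 100×10×3.8 cos 66° → N_wall = 290.21 N.
ΣF_x = 0: f_floor = N_wall = 290.21 N.
μ_min = f_floor / N_floor = 290.21 / 1440 = 0.2015.

μ_min ≈ 0.202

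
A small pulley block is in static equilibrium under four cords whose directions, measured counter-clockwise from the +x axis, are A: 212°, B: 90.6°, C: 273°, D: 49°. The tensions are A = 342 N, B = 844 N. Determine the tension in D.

T_D ≈ 380 N

Resolve: ΣF_x = 342 cos 212° + 844 cos 90.6° + T_C cos 273° + T_D cos 49° = 0.
        ΣF_y = 342 sin 212° + 844 sin 90.6° + T_C sin 273° + T_D sin 49° = 0.
The known terms sum to (-298.9, 662.7) N, so 0.0523 T_C + 0.6561 T_D = 298.9 and -0.9986 T_C + 0.7547 T_D = -662.7.
Solving simultaneously: T_C = 950.6 N, T_D = 379.7 N.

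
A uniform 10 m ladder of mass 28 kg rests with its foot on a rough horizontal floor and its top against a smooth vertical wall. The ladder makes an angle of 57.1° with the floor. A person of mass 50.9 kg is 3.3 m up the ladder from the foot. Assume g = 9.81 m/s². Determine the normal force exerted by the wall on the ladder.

Torques about the foot: N_wall · 10 sin 57.1° = 28×9.81×5 cos 57.1° + 50.9×9.81×3.3 cos 57.1° → N_wall = 195.45 N.

N_wall ≈ 195 N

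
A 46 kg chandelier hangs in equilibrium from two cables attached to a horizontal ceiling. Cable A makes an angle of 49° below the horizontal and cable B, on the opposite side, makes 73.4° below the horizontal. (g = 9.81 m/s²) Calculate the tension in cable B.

Weight W = 46 × 9.81 = 451.3 N acts straight down.
Horizontal: T_A cos 49° = T_B cos 73.4°  →  T_A = 0.4355 T_B.
Vertical: T_A sin 49° + T_B sin 73.4° = 451.3.
Substituting the horizontal relation into the vertical equation gives 1.287 T_B = 451.3, so T_B = 350.6 N.

T_B ≈ 351 N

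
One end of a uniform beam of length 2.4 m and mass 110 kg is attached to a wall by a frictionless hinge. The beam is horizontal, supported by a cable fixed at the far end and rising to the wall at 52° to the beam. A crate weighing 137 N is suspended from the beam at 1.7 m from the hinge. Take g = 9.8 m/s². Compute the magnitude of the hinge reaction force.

Take torques about the hinge: T sin 52° · 2.4 = 110×9.8×1.2 + 137×1.7 = 1526.5 N·m.
So T = 1526.5 / (0.7880 × 2.4) = 807.15 N.
ΣF_x = 0: H_x = T cos 52° = 496.93 N.
ΣF_y = 0: H_y = (110×9.8 + 137) − T sin 52° = 1215 − 636.04 = 578.96 N.
|H| = √(H_x² + H_y²) = √((496.93)² + (578.96)²) = 762.98 N.

|H| ≈ 763 N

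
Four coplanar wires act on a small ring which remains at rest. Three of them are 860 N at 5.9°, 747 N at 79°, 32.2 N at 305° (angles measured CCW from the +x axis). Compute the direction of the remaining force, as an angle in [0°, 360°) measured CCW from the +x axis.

θ ≈ 218°

Sum the known components: ΣF_x = 1016 N, ΣF_y = 795.3 N.
For equilibrium the remaining force must supply (−ΣF_x, −ΣF_y) = (-1016, -795.3) N.
Magnitude = √((-1016)² + (-795.3)²) = 1291 N; direction = atan2(-795.3, -1016) = 218.0°.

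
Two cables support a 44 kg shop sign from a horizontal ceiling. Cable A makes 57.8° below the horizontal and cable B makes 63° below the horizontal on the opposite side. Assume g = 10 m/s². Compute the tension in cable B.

Weight W = 44 × 10 = 440 N acts straight down.
Horizontal: T_A cos 57.8° = T_B cos 63°  →  T_A = 0.852 T_B.
Vertical: T_A sin 57.8° + T_B sin 63° = 440.
Substituting the horizontal relation into the vertical equation gives 1.612 T_B = 440, so T_B = 273 N.

T_B ≈ 273 N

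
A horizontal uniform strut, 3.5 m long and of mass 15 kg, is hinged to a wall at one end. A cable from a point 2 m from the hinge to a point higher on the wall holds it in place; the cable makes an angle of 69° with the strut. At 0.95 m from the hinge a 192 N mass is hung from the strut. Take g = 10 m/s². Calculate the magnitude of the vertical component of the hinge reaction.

|H_y| ≈ 120 N

Take torques about the hinge: T sin 69° · 2 = 15×10×1.75 + 192×0.95 = 444.9 N·m.
So T = 444.9 / (0.9336 × 2) = 238.28 N.
ΣF_y = 0: H_y = (15×10 + 192) − T sin 69° = 342 − 222.45 = 119.55 N.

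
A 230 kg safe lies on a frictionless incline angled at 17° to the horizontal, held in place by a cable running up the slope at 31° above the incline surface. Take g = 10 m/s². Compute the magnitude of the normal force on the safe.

N ≈ 1800 N

Take axes along and perpendicular to the incline. Weight components: W sin 17° = 672.5 N down-slope, W cos 17° = 2200 N into the surface.
Along incline: T cos 31° = W sin 17° → T = 784.5 N.
Perpendicular: N = W cos 17° − T sin 31° = 1795 N.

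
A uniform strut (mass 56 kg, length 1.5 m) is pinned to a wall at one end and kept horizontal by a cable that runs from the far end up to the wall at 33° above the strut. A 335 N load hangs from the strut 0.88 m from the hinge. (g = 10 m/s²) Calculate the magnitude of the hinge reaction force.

|H| ≈ 845 N

Take torques about the hinge: T sin 33° · 1.5 = 56×10×0.75 + 335×0.88 = 714.8 N·m.
So T = 714.8 / (0.5446 × 1.5) = 874.95 N.
ΣF_x = 0: H_x = T cos 33° = 733.8 N.
ΣF_y = 0: H_y = (56×10 + 335) − T sin 33° = 895 − 476.53 = 418.47 N.
|H| = √(H_x² + H_y²) = √((733.8)² + (418.47)²) = 844.73 N.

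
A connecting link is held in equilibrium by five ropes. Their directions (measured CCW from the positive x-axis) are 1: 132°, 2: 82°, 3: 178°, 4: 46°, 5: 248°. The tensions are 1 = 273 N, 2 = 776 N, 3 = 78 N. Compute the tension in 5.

T_5 ≈ 2100 N

Resolve: ΣF_x = 273 cos 132° + 776 cos 82° + 78 cos 178° + T_4 cos 46° + T_5 cos 248° = 0.
        ΣF_y = 273 sin 132° + 776 sin 82° + 78 sin 178° + T_4 sin 46° + T_5 sin 248° = 0.
The known terms sum to (-152.6, 974) N, so 0.6947 T_4 − 0.3746 T_5 = 152.6 and 0.7193 T_4 − 0.9272 T_5 = -974.
Solving simultaneously: T_4 = 1352 N, T_5 = 2099 N.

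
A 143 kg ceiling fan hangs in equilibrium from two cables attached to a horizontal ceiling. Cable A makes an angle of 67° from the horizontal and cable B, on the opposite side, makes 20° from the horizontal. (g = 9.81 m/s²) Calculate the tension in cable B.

T_B ≈ 549 N

Weight W = 143 × 9.81 = 1403 N acts straight down.
Horizontal: T_A cos 67° = T_B cos 20°  →  T_A = 2.405 T_B.
Vertical: T_A sin 67° + T_B sin 20° = 1403.
Substituting the horizontal relation into the vertical equation gives 2.556 T_B = 1403, so T_B = 548.9 N.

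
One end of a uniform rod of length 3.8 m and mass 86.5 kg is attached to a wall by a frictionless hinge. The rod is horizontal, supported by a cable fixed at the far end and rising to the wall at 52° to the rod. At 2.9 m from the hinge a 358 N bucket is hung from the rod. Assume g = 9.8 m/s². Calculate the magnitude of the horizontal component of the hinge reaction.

H_x ≈ 545 N

Take torques about the hinge: T sin 52° · 3.8 = 86.5×9.8×1.9 + 358×2.9 = 2648.8 N·m.
So T = 2648.8 / (0.7880 × 3.8) = 884.58 N.
ΣF_x = 0: H_x = T cos 52° = 544.6 N.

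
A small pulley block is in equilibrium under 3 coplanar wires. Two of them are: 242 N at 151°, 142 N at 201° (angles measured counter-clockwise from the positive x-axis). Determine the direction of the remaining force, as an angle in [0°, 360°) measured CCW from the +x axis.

Sum the known components: ΣF_x = -344.2 N, ΣF_y = 66.44 N.
For equilibrium the remaining force must supply (−ΣF_x, −ΣF_y) = (344.2, -66.44) N.
Magnitude = √((344.2)² + (-66.44)²) = 350.6 N; direction = atan2(-66.44, 344.2) = 349.1°.

θ ≈ 349°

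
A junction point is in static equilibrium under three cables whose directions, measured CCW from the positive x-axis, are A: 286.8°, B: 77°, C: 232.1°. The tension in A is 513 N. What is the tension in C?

T_C ≈ 606 N

Resolve: ΣF_x = 513 cos 286.8° + T_B cos 77° + T_C cos 232.1° = 0.
        ΣF_y = 513 sin 286.8° + T_B sin 77° + T_C sin 232.1° = 0.
The known terms sum to (148.3, -491.1) N, so 0.2250 T_B − 0.6143 T_C = -148.3 and 0.9744 T_B − 0.7891 T_C = 491.1.
Solving simultaneously: T_B = 994.4 N, T_C = 605.5 N.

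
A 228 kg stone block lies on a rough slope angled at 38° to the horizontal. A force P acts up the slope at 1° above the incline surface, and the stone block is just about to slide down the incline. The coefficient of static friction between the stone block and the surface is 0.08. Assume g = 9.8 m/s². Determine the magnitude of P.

On the verge of sliding down the incline, friction equals μN and acts up the slope.
Perpendicular: N + P sin 1° = W cos 38° = 1761 N.
Along incline: P cos 1° + μN = W sin 38° with W sin 38° = 1376 N.
Solving the pair for P and N: P = 1237 N, N = 1739 N (and f = μN = 139.1 N).

P ≈ 1240 N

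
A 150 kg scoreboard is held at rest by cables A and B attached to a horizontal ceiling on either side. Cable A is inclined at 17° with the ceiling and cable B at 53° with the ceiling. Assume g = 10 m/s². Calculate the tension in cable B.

T_B ≈ 1530 N

Weight W = 150 × 10 = 1500 N acts straight down.
Horizontal: T_A cos 17° = T_B cos 53°  →  T_A = 0.6293 T_B.
Vertical: T_A sin 17° + T_B sin 53° = 1500.
Substituting the horizontal relation into the vertical equation gives 0.9826 T_B = 1500, so T_B = 1527 N.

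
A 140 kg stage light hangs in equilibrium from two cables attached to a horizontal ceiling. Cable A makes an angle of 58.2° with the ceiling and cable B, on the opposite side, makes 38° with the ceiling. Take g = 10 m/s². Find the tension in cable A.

Weight W = 140 × 10 = 1400 N acts straight down.
Horizontal: T_A cos 58.2° = T_B cos 38°  →  T_B = 0.6687 T_A.
Vertical: T_A sin 58.2° + T_B sin 38° = 1400.
Substituting the horizontal relation into the vertical equation gives 1.262 T_A = 1400, so T_A = 1110 N.

T_A ≈ 1110 N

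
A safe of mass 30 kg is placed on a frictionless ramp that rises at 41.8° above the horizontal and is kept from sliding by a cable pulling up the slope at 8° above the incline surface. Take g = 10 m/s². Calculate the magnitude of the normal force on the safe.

Take axes along and perpendicular to the incline. Weight components: W sin 41.8° = 200 N down-slope, W cos 41.8° = 223.6 N into the surface.
Along incline: T cos 8° = W sin 41.8° → T = 201.9 N.
Perpendicular: N = W cos 41.8° − T sin 8° = 195.5 N.

N ≈ 196 N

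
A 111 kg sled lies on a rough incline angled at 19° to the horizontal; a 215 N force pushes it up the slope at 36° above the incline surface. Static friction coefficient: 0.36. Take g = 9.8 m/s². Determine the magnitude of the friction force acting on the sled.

f ≈ 180 N

Axes along / perpendicular to the incline. W sin 19° = 354.2 N down-slope; W cos 19° = 1029 N into the surface.
Perpendicular: N = W cos 19° − P sin 36° = 1029 − 126.4 = 902.2 N.
Along incline: P cos 36° + f = W sin 19° (friction acts up-slope) → f = 354.2 − 173.9 = 180.2 N.
|f| = 180.2 N ≤ μN = 324.8 N, so the sled is indeed static.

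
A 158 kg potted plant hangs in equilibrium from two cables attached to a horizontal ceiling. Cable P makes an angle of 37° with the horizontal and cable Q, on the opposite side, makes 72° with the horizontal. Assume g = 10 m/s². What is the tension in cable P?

Weight W = 158 × 10 = 1580 N acts straight down.
Horizontal: T_P cos 37° = T_Q cos 72°  →  T_Q = 2.584 T_P.
Vertical: T_P sin 37° + T_Q sin 72° = 1580.
Substituting the horizontal relation into the vertical equation gives 3.06 T_P = 1580, so T_P = 516.4 N.

T_P ≈ 516 N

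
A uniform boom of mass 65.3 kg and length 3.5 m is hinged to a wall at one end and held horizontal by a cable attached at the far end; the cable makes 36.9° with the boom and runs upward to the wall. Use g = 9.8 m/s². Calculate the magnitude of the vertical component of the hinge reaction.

Take torques about the hinge: T sin 36.9° · 3.5 = 65.3×9.8×1.75 = 1119.9 N·m.
So T = 1119.9 / (0.6004 × 3.5) = 532.91 N.
ΣF_y = 0: H_y = (65.3×9.8) − T sin 36.9° = 639.94 − 319.97 = 319.97 N.

|H_y| ≈ 320 N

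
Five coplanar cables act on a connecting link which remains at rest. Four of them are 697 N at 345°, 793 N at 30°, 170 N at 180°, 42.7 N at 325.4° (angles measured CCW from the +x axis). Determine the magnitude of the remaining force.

F ≈ 1240 N

Sum the known components: ΣF_x = 1225 N, ΣF_y = 191.9 N.
For equilibrium the remaining force must supply (−ΣF_x, −ΣF_y) = (-1225, -191.9) N.
Magnitude = √((-1225)² + (-191.9)²) = 1240 N; direction = atan2(-191.9, -1225) = 188.9°.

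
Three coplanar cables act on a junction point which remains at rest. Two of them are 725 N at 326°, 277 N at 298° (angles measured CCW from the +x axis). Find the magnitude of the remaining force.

Sum the known components: ΣF_x = 731.1 N, ΣF_y = -650 N.
For equilibrium the remaining force must supply (−ΣF_x, −ΣF_y) = (-731.1, 650) N.
Magnitude = √((-731.1)² + (650)²) = 978.3 N; direction = atan2(650, -731.1) = 138.4°.

F ≈ 978 N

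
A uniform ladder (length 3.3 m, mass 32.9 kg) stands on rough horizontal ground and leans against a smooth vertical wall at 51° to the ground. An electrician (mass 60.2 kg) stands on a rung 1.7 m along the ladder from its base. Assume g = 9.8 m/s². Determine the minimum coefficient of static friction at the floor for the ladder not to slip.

ΣF_y = 0: N_floor = 32.9×9.8 + 60.2×9.8 = 912.38 N.
Torques about the foot: N_wall · 3.3 sin 51° = 32.9×9.8×1.65 cos 51° + 60.2×9.8×1.7 cos 51° → N_wall = 376.65 N.
ΣF_x = 0: f_floor = N_wall = 376.65 N.
μ_min = f_floor / N_floor = 376.65 / 912.38 = 0.4128.

μ_min ≈ 0.413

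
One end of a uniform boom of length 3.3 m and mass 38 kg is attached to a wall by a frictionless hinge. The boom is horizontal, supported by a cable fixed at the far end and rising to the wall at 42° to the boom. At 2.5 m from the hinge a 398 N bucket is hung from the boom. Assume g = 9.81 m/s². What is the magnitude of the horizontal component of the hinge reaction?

H_x ≈ 542 N

Take torques about the hinge: T sin 42° · 3.3 = 38×9.81×1.65 + 398×2.5 = 1610.1 N·m.
So T = 1610.1 / (0.6691 × 3.3) = 729.16 N.
ΣF_x = 0: H_x = T cos 42° = 541.87 N.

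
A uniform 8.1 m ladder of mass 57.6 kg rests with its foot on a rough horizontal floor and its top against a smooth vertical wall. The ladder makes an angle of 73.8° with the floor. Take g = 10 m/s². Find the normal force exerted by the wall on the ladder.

N_wall ≈ 83.7 N

Torques about the foot: N_wall · 8.1 sin 73.8° = 57.6×10×4.05 cos 73.8° → N_wall = 83.672 N.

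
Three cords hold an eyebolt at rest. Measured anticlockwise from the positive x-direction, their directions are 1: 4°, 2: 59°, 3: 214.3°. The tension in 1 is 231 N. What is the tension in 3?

Resolve: ΣF_x = 231 cos 4° + T_2 cos 59° + T_3 cos 214.3° = 0.
        ΣF_y = 231 sin 4° + T_2 sin 59° + T_3 sin 214.3° = 0.
The known terms sum to (230.4, 16.11) N, so 0.5150 T_2 − 0.8261 T_3 = -230.4 and 0.8572 T_2 − 0.5635 T_3 = -16.11.
Solving simultaneously: T_2 = 278.9 N, T_3 = 452.8 N.

T_3 ≈ 453 N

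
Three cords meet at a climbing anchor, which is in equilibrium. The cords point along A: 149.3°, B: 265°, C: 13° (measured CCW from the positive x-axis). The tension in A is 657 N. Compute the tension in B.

T_B ≈ 477 N

Resolve: ΣF_x = 657 cos 149.3° + T_B cos 265° + T_C cos 13° = 0.
        ΣF_y = 657 sin 149.3° + T_B sin 265° + T_C sin 13° = 0.
The known terms sum to (-564.9, 335.4) N, so -0.0872 T_B + 0.9744 T_C = 564.9 and -0.9962 T_B + 0.2250 T_C = -335.4.
Solving simultaneously: T_B = 477.3 N, T_C = 622.5 N.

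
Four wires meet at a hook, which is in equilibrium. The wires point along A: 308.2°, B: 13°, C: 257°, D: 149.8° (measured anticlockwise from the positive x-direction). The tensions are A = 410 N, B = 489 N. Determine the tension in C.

T_C ≈ 192 N

Resolve: ΣF_x = 410 cos 308.2° + 489 cos 13° + T_C cos 257° + T_D cos 149.8° = 0.
        ΣF_y = 410 sin 308.2° + 489 sin 13° + T_C sin 257° + T_D sin 149.8° = 0.
The known terms sum to (730, -212.2) N, so -0.2250 T_C − 0.8643 T_D = -730 and -0.9744 T_C + 0.5030 T_D = 212.2.
Solving simultaneously: T_C = 192.4 N, T_D = 794.6 N.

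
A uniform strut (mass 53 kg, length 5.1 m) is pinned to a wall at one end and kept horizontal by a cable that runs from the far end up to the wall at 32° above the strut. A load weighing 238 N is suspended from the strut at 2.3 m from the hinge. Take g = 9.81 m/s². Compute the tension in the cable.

Take torques about the hinge: T sin 32° · 5.1 = 53×9.81×2.55 + 238×2.3 = 1873.2 N·m.
So T = 1873.2 / (0.5299 × 5.1) = 693.12 N.

T ≈ 693 N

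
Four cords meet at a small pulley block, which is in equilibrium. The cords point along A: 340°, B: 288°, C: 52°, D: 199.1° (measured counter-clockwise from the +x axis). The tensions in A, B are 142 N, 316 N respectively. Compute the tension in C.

Resolve: ΣF_x = 142 cos 340° + 316 cos 288° + T_C cos 52° + T_D cos 199.1° = 0.
        ΣF_y = 142 sin 340° + 316 sin 288° + T_C sin 52° + T_D sin 199.1° = 0.
The known terms sum to (231.1, -349.1) N, so 0.6157 T_C − 0.9449 T_D = -231.1 and 0.7880 T_C − 0.3272 T_D = 349.1.
Solving simultaneously: T_C = 746.5 N, T_D = 730.9 N.

T_C ≈ 747 N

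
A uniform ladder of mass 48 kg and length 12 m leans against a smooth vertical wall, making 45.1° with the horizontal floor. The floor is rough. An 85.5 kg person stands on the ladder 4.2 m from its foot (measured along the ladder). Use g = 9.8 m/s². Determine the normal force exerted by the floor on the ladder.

ΣF_y = 0: N_floor = 48×9.8 + 85.5×9.8 = 1308.3 N.

N_floor ≈ 1310 N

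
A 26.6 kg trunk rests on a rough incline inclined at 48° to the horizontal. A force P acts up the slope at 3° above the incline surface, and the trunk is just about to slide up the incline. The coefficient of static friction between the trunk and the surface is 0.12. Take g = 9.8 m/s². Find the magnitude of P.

On the verge of sliding up the incline, friction equals μN and acts down the slope.
Perpendicular: N + P sin 3° = W cos 48° = 174.4 N.
Along incline: P cos 3° = W sin 48° + μN  with W sin 48° = 193.7 N.
Solving the pair for P and N: P = 213.6 N, N = 163.2 N (and f = μN = 19.59 N).

P ≈ 214 N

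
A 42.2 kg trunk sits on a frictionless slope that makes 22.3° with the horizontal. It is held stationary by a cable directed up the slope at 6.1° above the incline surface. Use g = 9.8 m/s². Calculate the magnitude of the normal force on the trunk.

Take axes along and perpendicular to the incline. Weight components: W sin 22.3° = 156.9 N down-slope, W cos 22.3° = 382.6 N into the surface.
Along incline: T cos 6.1° = W sin 22.3° → T = 157.8 N.
Perpendicular: N = W cos 22.3° − T sin 6.1° = 365.9 N.

N ≈ 366 N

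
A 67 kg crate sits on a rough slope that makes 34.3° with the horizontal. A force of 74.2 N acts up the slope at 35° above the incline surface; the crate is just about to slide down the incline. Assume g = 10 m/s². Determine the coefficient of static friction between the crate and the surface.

μ ≈ 0.620

On the verge of sliding down the incline, friction is at its maximum μN and acts up the slope.
Perpendicular to incline: N = W cos 34.3° − P sin 35° = 553.5 − 42.56 = 510.9 N.
Along incline: P cos 35° + μN = W sin 34.3° → μ = (W sin 34.3° − P cos 35°) / N = 0.62.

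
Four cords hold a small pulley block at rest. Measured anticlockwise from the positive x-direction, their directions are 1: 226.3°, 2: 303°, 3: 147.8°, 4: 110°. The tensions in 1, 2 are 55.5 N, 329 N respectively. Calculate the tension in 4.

Resolve: ΣF_x = 55.5 cos 226.3° + 329 cos 303° + T_3 cos 147.8° + T_4 cos 110° = 0.
        ΣF_y = 55.5 sin 226.3° + 329 sin 303° + T_3 sin 147.8° + T_4 sin 110° = 0.
The known terms sum to (140.8, -316) N, so -0.8462 T_3 − 0.3420 T_4 = -140.8 and 0.5329 T_3 + 0.9397 T_4 = 316.
Solving simultaneously: T_3 = 39.57 N, T_4 = 313.9 N.

T_4 ≈ 314 N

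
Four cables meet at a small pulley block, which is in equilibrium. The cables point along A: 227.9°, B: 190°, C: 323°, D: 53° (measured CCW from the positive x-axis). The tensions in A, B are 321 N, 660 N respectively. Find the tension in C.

T_C ≈ 479 N

Resolve: ΣF_x = 321 cos 227.9° + 660 cos 190° + T_C cos 323° + T_D cos 53° = 0.
        ΣF_y = 321 sin 227.9° + 660 sin 190° + T_C sin 323° + T_D sin 53° = 0.
The known terms sum to (-865.2, -352.8) N, so 0.7986 T_C + 0.6018 T_D = 865.2 and -0.6018 T_C + 0.7986 T_D = 352.8.
Solving simultaneously: T_C = 478.7 N, T_D = 802.4 N.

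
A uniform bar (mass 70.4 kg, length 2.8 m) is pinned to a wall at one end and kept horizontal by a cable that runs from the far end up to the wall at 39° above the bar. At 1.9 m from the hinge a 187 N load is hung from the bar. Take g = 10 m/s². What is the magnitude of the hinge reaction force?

|H| ≈ 721 N

Take torques about the hinge: T sin 39° · 2.8 = 70.4×10×1.4 + 187×1.9 = 1340.9 N·m.
So T = 1340.9 / (0.6293 × 2.8) = 760.97 N.
ΣF_x = 0: H_x = T cos 39° = 591.38 N.
ΣF_y = 0: H_y = (70.4×10 + 187) − T sin 39° = 891 − 478.89 = 412.11 N.
|H| = √(H_x² + H_y²) = √((591.38)² + (412.11)²) = 720.81 N.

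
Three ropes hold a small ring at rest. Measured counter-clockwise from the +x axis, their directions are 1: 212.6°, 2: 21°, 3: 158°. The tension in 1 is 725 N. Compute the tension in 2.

Resolve: ΣF_x = 725 cos 212.6° + T_2 cos 21° + T_3 cos 158° = 0.
        ΣF_y = 725 sin 212.6° + T_2 sin 21° + T_3 sin 158° = 0.
The known terms sum to (-610.8, -390.6) N, so 0.9336 T_2 − 0.9272 T_3 = 610.8 and 0.3584 T_2 + 0.3746 T_3 = 390.6.
Solving simultaneously: T_2 = 866.5 N, T_3 = 213.8 N.

T_2 ≈ 867 N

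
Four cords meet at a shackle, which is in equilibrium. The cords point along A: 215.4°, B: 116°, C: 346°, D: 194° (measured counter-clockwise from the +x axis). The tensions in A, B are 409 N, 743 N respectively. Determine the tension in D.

T_D ≈ 551 N

Resolve: ΣF_x = 409 cos 215.4° + 743 cos 116° + T_C cos 346° + T_D cos 194° = 0.
        ΣF_y = 409 sin 215.4° + 743 sin 116° + T_C sin 346° + T_D sin 194° = 0.
The known terms sum to (-659.1, 430.9) N, so 0.9703 T_C − 0.9703 T_D = 659.1 and -0.2419 T_C − 0.2419 T_D = -430.9.
Solving simultaneously: T_C = 1230 N, T_D = 550.9 N.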